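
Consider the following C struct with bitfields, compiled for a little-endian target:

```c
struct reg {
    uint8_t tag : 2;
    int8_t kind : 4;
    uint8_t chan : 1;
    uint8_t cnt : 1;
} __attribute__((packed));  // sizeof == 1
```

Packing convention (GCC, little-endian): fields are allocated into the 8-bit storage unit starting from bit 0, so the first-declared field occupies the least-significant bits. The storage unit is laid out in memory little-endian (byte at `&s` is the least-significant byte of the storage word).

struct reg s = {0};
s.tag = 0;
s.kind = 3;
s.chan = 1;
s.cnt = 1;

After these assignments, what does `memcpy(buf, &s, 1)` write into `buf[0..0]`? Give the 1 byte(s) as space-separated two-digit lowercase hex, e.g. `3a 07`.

[0+:2] tag=0 & 0x3 = 0x0; word=0x00
[2+:4] kind=3 & 0xf = 0x3; word=0x0c
[6+:1] chan=1 & 0x1 = 0x1; word=0x4c
[7+:1] cnt=1 & 0x1 = 0x1; word=0xcc
word = 0xcc → little-endian bytes:
  [0]=0xcc

cc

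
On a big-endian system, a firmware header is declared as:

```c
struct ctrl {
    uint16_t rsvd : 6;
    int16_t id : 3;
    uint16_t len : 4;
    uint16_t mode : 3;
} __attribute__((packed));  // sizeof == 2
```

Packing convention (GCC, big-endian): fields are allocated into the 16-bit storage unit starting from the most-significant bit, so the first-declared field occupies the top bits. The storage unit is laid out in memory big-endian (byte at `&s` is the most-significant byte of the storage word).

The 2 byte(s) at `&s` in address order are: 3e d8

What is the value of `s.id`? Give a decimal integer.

[0]=0x3e [1]=0xd8 (big-endian) → word 0x3ed8
rsvd [10+:6] = (word>>10) & 0x3f = 15
id [7+:3] = (word>>7) & 0x7 = 5  ←
len [3+:4] = (word>>3) & 0xf = 11
mode [0+:3] = (word>>0) & 0x7 = 0
id signed 3b, MSB=1: 5 - 8 = -3

-3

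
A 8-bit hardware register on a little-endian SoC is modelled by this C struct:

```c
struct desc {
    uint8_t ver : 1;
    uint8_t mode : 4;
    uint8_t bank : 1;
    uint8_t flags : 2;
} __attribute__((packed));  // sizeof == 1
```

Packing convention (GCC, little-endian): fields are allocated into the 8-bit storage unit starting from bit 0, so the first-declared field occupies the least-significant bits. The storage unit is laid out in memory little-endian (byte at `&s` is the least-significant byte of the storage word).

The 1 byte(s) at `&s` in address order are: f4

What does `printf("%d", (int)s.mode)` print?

[0]=0xf4 (little-endian) → word 0xf4
ver [0+:1] = (word>>0) & 0x1 = 0
mode [1+:4] = (word>>1) & 0xf = 10  ←
bank [5+:1] = (word>>5) & 0x1 = 1
flags [6+:2] = (word>>6) & 0x3 = 3

10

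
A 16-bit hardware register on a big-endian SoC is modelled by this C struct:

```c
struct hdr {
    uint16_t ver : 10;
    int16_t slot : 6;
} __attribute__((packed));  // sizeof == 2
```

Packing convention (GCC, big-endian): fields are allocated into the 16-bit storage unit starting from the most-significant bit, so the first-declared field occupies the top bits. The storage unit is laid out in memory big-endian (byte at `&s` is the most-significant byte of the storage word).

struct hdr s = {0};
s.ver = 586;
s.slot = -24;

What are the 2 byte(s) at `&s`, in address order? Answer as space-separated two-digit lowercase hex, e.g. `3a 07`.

92 a8

[6+:10] ver=586 & 0x3ff = 0x24a; word=0x9280
[0+:6] slot=-24 & 0x3f = 0x28; word=0x92a8
word = 0x92a8 → big-endian bytes:
  [0]=0x92  [1]=0xa8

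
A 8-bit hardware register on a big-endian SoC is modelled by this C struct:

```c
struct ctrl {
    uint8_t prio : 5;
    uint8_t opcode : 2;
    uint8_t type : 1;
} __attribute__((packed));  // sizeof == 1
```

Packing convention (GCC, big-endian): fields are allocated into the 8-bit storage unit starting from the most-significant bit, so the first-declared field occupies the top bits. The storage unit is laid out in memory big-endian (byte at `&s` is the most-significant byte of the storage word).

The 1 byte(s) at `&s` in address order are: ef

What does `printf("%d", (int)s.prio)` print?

[0]=0xef (big-endian) → word 0xef
prio [3+:5] = (word>>3) & 0x1f = 29  ←
opcode [1+:2] = (word>>1) & 0x3 = 3
type [0+:1] = (word>>0) & 0x1 = 1

29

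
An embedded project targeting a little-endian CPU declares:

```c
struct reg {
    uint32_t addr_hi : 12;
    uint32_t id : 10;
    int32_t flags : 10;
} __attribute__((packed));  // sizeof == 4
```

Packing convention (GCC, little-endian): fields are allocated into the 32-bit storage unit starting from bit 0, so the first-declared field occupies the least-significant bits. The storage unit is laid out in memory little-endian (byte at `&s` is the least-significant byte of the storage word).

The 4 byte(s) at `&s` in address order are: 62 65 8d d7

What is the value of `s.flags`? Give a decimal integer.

[0]=0x62 [1]=0x65 [2]=0x8d [3]=0xd7 (little-endian) → word 0xd78d6562
addr_hi:12 @ bit 0 → (0xd78d6562>>0)&0xfff = 0x562
id:10 @ bit 12 → (0xd78d6562>>12)&0x3ff = 0xd6
flags:10 @ bit 22 → (0xd78d6562>>22)&0x3ff = 0x35e  ←
flags signed 10b, MSB=1: 862 - 1024 = -162

-162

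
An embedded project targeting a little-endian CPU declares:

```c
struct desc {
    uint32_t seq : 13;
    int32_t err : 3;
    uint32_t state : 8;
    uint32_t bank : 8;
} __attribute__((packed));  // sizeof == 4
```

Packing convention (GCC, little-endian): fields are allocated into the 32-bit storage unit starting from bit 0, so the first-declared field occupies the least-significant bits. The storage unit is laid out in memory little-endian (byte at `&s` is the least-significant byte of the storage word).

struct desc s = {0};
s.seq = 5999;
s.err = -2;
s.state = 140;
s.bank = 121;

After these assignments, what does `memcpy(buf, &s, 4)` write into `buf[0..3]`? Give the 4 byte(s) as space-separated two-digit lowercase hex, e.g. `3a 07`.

[0+:13] seq=5999 & 0x1fff = 0x176f; word=0x0000176f
[13+:3] err=-2 & 0x7 = 0x6; word=0x0000d76f
[16+:8] state=140 & 0xff = 0x8c; word=0x008cd76f
[24+:8] bank=121 & 0xff = 0x79; word=0x798cd76f
word = 0x798cd76f → little-endian bytes:
  [0]=0x6f  [1]=0xd7  [2]=0x8c  [3]=0x79

6f d7 8c 79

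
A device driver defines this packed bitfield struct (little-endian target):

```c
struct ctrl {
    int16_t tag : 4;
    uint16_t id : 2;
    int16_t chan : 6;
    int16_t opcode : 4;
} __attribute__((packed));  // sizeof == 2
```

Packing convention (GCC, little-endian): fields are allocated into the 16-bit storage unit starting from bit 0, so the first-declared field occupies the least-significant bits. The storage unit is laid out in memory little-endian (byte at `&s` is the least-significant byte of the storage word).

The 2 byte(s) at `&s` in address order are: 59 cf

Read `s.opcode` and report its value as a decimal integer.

[0]=0x59 [1]=0xcf (little-endian) → word 0xcf59
tag:4 @ bit 0 → (0xcf59>>0)&0xf = 0x9
id:2 @ bit 4 → (0xcf59>>4)&0x3 = 0x1
chan:6 @ bit 6 → (0xcf59>>6)&0x3f = 0x3d
opcode:4 @ bit 12 → (0xcf59>>12)&0xf = 0xc  ←
opcode signed 4b, MSB=1: 12 - 16 = -4

-4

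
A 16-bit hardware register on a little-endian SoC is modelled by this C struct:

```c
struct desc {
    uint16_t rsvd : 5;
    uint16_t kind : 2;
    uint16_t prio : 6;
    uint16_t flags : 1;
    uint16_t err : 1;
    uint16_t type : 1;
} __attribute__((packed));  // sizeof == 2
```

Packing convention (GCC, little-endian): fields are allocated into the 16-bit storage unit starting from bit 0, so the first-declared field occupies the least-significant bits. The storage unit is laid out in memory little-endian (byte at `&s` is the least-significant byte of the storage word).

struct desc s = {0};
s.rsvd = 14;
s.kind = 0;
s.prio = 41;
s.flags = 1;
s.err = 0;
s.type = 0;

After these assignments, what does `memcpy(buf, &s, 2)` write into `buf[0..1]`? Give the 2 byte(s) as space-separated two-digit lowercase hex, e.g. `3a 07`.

[0+:5] rsvd=14 & 0x1f = 0xe; word=0x000e
[5+:2] kind=0 & 0x3 = 0x0; word=0x000e
[7+:6] prio=41 & 0x3f = 0x29; word=0x148e
[13+:1] flags=1 & 0x1 = 0x1; word=0x348e
[14+:1] err=0 & 0x1 = 0x0; word=0x348e
[15+:1] type=0 & 0x1 = 0x0; word=0x348e
word = 0x348e → little-endian bytes:
  [0]=0x8e  [1]=0x34

8e 34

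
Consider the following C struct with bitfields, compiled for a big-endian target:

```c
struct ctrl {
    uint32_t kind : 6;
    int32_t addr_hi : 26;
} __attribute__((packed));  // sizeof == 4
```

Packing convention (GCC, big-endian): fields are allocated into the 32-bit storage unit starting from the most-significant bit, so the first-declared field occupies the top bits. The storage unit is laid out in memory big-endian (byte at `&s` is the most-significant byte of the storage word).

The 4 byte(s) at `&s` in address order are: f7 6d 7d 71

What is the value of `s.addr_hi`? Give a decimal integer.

[0]=0xf7 [1]=0x6d [2]=0x7d [3]=0x71 (big-endian) → word 0xf76d7d71
kind:6 @ bit 26 → (0xf76d7d71>>26)&0x3f = 0x3d
addr_hi:26 @ bit 0 → (0xf76d7d71>>0)&0x3ffffff = 0x36d7d71  ←
addr_hi signed 26b, MSB=1: 57507185 - 67108864 = -9601679

-9601679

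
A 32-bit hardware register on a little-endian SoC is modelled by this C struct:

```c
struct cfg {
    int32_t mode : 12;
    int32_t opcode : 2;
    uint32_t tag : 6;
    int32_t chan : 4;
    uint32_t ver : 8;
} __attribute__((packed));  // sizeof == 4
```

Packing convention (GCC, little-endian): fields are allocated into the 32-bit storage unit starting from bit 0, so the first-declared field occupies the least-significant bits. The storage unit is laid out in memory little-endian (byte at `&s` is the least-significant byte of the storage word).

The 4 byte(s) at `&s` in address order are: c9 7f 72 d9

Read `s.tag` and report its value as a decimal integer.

[0]=0xc9 [1]=0x7f [2]=0x72 [3]=0xd9 (little-endian) → word 0xd9727fc9
mode [0+:12] = (word>>0) & 0xfff = 4041
opcode [12+:2] = (word>>12) & 0x3 = 3
tag [14+:6] = (word>>14) & 0x3f = 9  ←
chan [20+:4] = (word>>20) & 0xf = 7
ver [24+:8] = (word>>24) & 0xff = 217

9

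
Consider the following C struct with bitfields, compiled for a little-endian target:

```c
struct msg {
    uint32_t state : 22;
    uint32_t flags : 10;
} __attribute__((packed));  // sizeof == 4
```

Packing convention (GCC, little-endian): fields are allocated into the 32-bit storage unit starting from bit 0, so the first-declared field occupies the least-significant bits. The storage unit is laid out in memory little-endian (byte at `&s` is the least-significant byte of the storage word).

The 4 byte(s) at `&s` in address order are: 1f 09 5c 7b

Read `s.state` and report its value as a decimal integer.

[0]=0x1f [1]=0x09 [2]=0x5c [3]=0x7b (little-endian) → word 0x7b5c091f
state:22 @ bit 0 → (0x7b5c091f>>0)&0x3fffff = 0x1c091f  ←
flags:10 @ bit 22 → (0x7b5c091f>>22)&0x3ff = 0x1ed

1837343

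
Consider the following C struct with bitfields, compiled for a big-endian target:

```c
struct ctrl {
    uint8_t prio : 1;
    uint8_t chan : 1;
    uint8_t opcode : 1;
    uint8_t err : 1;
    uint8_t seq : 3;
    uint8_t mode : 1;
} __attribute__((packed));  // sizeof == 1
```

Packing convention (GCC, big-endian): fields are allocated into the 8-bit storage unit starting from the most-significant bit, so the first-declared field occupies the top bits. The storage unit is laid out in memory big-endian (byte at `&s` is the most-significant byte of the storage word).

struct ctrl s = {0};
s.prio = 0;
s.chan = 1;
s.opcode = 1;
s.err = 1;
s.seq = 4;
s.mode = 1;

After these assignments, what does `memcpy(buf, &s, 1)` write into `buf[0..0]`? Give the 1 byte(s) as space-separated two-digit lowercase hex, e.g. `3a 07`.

79

[7+:1] prio=0 & 0x1 = 0x0; word=0x00
[6+:1] chan=1 & 0x1 = 0x1; word=0x40
[5+:1] opcode=1 & 0x1 = 0x1; word=0x60
[4+:1] err=1 & 0x1 = 0x1; word=0x70
[1+:3] seq=4 & 0x7 = 0x4; word=0x78
[0+:1] mode=1 & 0x1 = 0x1; word=0x79
word = 0x79 → big-endian bytes:
  [0]=0x79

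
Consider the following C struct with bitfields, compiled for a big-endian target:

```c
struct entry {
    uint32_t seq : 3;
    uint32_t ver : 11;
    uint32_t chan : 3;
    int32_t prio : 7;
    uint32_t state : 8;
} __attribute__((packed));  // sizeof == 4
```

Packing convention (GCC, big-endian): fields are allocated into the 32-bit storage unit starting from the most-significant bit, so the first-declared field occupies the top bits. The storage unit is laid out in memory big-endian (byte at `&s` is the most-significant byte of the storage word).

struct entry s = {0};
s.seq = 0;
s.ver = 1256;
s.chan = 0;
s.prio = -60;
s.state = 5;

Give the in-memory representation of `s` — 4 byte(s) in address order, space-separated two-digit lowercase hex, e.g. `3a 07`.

[29+:3] seq=0 & 0x7 = 0x0; word=0x00000000
[18+:11] ver=1256 & 0x7ff = 0x4e8; word=0x13a00000
[15+:3] chan=0 & 0x7 = 0x0; word=0x13a00000
[8+:7] prio=-60 & 0x7f = 0x44; word=0x13a04400
[0+:8] state=5 & 0xff = 0x5; word=0x13a04405
word = 0x13a04405 → big-endian bytes:
  [0]=0x13  [1]=0xa0  [2]=0x44  [3]=0x05

13 a0 44 05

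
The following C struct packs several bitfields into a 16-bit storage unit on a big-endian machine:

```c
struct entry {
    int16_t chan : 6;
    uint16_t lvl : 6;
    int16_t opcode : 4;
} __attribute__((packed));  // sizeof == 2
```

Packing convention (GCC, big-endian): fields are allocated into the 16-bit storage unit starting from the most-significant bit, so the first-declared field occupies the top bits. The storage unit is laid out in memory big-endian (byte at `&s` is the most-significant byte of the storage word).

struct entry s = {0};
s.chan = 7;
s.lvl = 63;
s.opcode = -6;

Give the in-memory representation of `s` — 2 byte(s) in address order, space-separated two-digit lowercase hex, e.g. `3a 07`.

1f fa

[10+:6] chan=7 & 0x3f = 0x7; word=0x1c00
[4+:6] lvl=63 & 0x3f = 0x3f; word=0x1ff0
[0+:4] opcode=-6 & 0xf = 0xa; word=0x1ffa
word = 0x1ffa → big-endian bytes:
  [0]=0x1f  [1]=0xfa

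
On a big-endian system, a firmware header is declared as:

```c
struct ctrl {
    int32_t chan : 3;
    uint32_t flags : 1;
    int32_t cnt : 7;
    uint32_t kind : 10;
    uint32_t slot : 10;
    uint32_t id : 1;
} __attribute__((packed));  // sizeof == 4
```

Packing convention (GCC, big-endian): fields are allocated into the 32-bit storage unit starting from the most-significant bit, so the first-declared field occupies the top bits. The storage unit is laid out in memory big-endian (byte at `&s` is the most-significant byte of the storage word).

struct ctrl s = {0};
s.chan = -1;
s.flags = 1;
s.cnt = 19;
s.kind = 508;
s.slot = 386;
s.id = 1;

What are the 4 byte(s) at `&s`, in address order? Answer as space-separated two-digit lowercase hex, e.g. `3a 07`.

f2 6f e3 05

chan (3b) val=-1 bits=0x7 at bit 29: 0xe0000000
flags (1b) val=1 bits=0x1 at bit 28: 0xf0000000
cnt (7b) val=19 bits=0x13 at bit 21: 0xf2600000
kind (10b) val=508 bits=0x1fc at bit 11: 0xf26fe000
slot (10b) val=386 bits=0x182 at bit 1: 0xf26fe304
id (1b) val=1 bits=0x1 at bit 0: 0xf26fe305
word = 0xf26fe305 → big-endian bytes:
  [0]=0xf2  [1]=0x6f  [2]=0xe3  [3]=0x05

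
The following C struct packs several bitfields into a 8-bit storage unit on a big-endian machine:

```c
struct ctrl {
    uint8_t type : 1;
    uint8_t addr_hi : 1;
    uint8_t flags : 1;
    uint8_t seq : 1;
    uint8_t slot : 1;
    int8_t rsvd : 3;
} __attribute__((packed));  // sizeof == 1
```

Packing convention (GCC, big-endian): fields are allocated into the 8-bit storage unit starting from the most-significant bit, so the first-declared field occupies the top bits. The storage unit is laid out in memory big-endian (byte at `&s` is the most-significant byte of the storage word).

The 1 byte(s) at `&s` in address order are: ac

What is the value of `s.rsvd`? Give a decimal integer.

[0]=0xac (big-endian) → word 0xac
type:1 @ bit 7 → (0xac>>7)&0x1 = 0x1
addr_hi:1 @ bit 6 → (0xac>>6)&0x1 = 0x0
flags:1 @ bit 5 → (0xac>>5)&0x1 = 0x1
seq:1 @ bit 4 → (0xac>>4)&0x1 = 0x0
slot:1 @ bit 3 → (0xac>>3)&0x1 = 0x1
rsvd:3 @ bit 0 → (0xac>>0)&0x7 = 0x4  ←
rsvd signed 3b, MSB=1: 4 - 8 = -4

-4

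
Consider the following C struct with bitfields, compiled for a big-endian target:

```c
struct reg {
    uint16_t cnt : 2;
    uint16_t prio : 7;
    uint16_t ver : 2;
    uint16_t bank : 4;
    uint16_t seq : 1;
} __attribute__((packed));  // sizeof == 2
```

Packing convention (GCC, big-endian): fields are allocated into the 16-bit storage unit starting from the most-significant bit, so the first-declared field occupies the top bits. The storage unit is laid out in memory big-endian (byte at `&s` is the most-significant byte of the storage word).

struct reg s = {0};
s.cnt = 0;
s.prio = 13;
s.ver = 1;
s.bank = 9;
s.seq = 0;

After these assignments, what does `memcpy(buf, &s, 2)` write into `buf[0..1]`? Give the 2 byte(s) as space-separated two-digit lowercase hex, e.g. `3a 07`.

06 b2

[14+:2] cnt=0 & 0x3 = 0x0; word=0x0000
[7+:7] prio=13 & 0x7f = 0xd; word=0x0680
[5+:2] ver=1 & 0x3 = 0x1; word=0x06a0
[1+:4] bank=9 & 0xf = 0x9; word=0x06b2
[0+:1] seq=0 & 0x1 = 0x0; word=0x06b2
word = 0x06b2 → big-endian bytes:
  [0]=0x06  [1]=0xb2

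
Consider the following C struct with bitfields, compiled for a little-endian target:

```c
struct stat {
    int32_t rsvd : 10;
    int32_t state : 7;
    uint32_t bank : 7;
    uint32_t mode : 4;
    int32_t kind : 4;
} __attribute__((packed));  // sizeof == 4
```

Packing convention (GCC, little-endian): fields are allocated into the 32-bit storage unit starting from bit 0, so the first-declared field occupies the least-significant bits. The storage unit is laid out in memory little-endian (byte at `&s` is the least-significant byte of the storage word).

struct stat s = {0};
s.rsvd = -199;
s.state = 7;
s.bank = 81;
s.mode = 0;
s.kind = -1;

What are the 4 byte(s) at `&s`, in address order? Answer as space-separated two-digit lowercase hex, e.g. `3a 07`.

[0+:10] rsvd=-199 & 0x3ff = 0x339; word=0x00000339
[10+:7] state=7 & 0x7f = 0x7; word=0x00001f39
[17+:7] bank=81 & 0x7f = 0x51; word=0x00a21f39
[24+:4] mode=0 & 0xf = 0x0; word=0x00a21f39
[28+:4] kind=-1 & 0xf = 0xf; word=0xf0a21f39
word = 0xf0a21f39 → little-endian bytes:
  [0]=0x39  [1]=0x1f  [2]=0xa2  [3]=0xf0

39 1f a2 f0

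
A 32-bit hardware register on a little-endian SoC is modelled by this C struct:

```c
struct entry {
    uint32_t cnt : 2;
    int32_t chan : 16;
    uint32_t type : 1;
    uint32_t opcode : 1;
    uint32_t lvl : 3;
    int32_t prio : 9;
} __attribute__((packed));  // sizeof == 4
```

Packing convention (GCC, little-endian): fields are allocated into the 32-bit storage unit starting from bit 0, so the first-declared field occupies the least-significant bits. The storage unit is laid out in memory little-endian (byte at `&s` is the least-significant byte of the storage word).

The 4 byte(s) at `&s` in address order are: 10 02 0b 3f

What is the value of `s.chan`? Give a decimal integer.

[0]=0x10 [1]=0x02 [2]=0x0b [3]=0x3f (little-endian) → word 0x3f0b0210
cnt [0+:2] = (word>>0) & 0x3 = 0
chan [2+:16] = (word>>2) & 0xffff = 49284  ←
type [18+:1] = (word>>18) & 0x1 = 0
opcode [19+:1] = (word>>19) & 0x1 = 1
lvl [20+:3] = (word>>20) & 0x7 = 0
prio [23+:9] = (word>>23) & 0x1ff = 126
chan signed 16b, MSB=1: 49284 - 65536 = -16252

-16252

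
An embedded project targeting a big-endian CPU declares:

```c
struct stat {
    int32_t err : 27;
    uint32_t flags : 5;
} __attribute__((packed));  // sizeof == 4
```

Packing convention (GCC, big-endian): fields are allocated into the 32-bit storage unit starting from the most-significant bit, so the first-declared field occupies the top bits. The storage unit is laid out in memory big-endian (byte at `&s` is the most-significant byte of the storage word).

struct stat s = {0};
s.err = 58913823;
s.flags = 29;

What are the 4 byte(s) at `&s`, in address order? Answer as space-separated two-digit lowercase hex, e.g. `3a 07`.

[5+:27] err=58913823 & 0x7ffffff = 0x382f41f; word=0x705e83e0
[0+:5] flags=29 & 0x1f = 0x1d; word=0x705e83fd
word = 0x705e83fd → big-endian bytes:
  [0]=0x70  [1]=0x5e  [2]=0x83  [3]=0xfd

70 5e 83 fd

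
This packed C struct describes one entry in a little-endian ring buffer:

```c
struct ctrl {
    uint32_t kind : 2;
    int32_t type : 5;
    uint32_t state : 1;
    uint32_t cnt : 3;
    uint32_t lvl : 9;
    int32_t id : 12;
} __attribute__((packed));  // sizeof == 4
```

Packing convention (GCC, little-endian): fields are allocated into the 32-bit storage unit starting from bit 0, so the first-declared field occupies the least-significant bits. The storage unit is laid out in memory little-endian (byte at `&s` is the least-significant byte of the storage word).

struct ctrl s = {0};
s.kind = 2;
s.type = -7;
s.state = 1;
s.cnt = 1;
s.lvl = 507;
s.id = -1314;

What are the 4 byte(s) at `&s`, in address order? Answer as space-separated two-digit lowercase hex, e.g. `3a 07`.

[0+:2] kind=2 & 0x3 = 0x2; word=0x00000002
[2+:5] type=-7 & 0x1f = 0x19; word=0x00000066
[7+:1] state=1 & 0x1 = 0x1; word=0x000000e6
[8+:3] cnt=1 & 0x7 = 0x1; word=0x000001e6
[11+:9] lvl=507 & 0x1ff = 0x1fb; word=0x000fd9e6
[20+:12] id=-1314 & 0xfff = 0xade; word=0xadefd9e6
word = 0xadefd9e6 → little-endian bytes:
  [0]=0xe6  [1]=0xd9  [2]=0xef  [3]=0xad

e6 d9 ef ad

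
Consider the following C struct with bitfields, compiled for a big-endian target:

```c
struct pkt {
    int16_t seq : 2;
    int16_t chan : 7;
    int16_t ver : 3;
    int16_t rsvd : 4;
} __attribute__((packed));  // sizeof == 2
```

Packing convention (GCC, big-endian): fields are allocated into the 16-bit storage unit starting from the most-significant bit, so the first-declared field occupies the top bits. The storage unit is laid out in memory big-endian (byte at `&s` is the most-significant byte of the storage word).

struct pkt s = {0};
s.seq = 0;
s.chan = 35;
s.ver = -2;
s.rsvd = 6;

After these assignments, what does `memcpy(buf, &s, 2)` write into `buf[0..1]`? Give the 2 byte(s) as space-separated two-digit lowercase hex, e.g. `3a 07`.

[14+:2] seq=0 & 0x3 = 0x0; word=0x0000
[7+:7] chan=35 & 0x7f = 0x23; word=0x1180
[4+:3] ver=-2 & 0x7 = 0x6; word=0x11e0
[0+:4] rsvd=6 & 0xf = 0x6; word=0x11e6
word = 0x11e6 → big-endian bytes:
  [0]=0x11  [1]=0xe6

11 e6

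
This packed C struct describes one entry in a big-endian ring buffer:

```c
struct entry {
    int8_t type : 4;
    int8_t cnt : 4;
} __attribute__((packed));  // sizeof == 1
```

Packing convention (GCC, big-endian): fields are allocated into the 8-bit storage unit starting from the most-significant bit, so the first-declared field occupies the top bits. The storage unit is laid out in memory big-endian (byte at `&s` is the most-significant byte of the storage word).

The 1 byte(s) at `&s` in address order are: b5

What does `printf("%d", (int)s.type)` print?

[0]=0xb5 (big-endian) → word 0xb5
type:4 @ bit 4 → (0xb5>>4)&0xf = 0xb  ←
cnt:4 @ bit 0 → (0xb5>>0)&0xf = 0x5
type signed 4b, MSB=1: 11 - 16 = -5

-5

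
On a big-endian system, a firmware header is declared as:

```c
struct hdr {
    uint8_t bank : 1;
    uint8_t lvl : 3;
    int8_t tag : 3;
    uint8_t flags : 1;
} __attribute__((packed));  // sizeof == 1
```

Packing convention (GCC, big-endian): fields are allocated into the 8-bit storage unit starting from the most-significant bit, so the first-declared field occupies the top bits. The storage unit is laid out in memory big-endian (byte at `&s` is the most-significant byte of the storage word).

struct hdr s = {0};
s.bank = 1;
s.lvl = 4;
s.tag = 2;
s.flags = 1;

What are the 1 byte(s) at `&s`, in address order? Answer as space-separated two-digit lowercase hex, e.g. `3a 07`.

c5

[7+:1] bank=1 & 0x1 = 0x1; word=0x80
[4+:3] lvl=4 & 0x7 = 0x4; word=0xc0
[1+:3] tag=2 & 0x7 = 0x2; word=0xc4
[0+:1] flags=1 & 0x1 = 0x1; word=0xc5
word = 0xc5 → big-endian bytes:
  [0]=0xc5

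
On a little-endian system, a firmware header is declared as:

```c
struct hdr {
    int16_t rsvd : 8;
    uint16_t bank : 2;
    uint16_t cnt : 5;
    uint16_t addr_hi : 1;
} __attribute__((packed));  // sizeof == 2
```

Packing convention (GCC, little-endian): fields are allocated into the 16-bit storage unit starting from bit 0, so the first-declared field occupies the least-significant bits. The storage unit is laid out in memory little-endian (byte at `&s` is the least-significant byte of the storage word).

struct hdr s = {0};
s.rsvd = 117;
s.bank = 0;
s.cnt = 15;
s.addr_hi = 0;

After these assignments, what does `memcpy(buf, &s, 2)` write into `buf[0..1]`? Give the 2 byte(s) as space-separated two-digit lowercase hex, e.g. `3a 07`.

rsvd:8 = 117 → 0x75 << 0 → word 0x0075
bank:2 = 0 → 0x0 << 8 → word 0x0075
cnt:5 = 15 → 0xf << 10 → word 0x3c75
addr_hi:1 = 0 → 0x0 << 15 → word 0x3c75
word = 0x3c75 → little-endian bytes:
  [0]=0x75  [1]=0x3c

75 3c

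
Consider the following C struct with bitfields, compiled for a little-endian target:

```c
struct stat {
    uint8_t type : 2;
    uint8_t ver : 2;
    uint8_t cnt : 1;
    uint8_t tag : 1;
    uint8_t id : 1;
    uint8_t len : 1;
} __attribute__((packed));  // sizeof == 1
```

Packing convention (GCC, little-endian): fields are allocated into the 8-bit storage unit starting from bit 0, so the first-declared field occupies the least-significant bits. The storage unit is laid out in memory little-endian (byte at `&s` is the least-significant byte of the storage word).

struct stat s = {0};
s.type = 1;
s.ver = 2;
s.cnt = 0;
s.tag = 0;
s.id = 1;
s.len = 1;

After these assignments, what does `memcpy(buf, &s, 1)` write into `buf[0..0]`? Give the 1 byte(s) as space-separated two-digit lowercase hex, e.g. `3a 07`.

c9

type:2 = 1 → 0x1 << 0 → word 0x01
ver:2 = 2 → 0x2 << 2 → word 0x09
cnt:1 = 0 → 0x0 << 4 → word 0x09
tag:1 = 0 → 0x0 << 5 → word 0x09
id:1 = 1 → 0x1 << 6 → word 0x49
len:1 = 1 → 0x1 << 7 → word 0xc9
word = 0xc9 → little-endian bytes:
  [0]=0xc9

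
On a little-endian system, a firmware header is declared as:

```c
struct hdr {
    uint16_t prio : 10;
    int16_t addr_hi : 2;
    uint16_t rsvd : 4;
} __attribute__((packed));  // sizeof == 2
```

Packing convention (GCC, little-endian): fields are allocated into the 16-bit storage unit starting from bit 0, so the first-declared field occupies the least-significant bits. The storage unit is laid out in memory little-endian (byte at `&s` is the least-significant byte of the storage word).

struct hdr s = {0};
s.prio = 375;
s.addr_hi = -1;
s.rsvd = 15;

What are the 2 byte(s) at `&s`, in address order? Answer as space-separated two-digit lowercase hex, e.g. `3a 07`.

prio (10b) val=375 bits=0x177 at bit 0: 0x0177
addr_hi (2b) val=-1 bits=0x3 at bit 10: 0x0d77
rsvd (4b) val=15 bits=0xf at bit 12: 0xfd77
word = 0xfd77 → little-endian bytes:
  [0]=0x77  [1]=0xfd

77 fd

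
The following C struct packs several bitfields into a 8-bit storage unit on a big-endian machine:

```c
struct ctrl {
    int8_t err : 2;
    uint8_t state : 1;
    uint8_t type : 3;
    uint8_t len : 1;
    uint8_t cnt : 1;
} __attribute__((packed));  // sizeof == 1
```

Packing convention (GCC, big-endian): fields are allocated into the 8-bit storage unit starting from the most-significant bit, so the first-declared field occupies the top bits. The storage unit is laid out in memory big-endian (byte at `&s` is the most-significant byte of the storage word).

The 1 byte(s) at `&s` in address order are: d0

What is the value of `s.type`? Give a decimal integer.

4

[0]=0xd0 (big-endian) → word 0xd0
err:2 @ bit 6 → (0xd0>>6)&0x3 = 0x3
state:1 @ bit 5 → (0xd0>>5)&0x1 = 0x0
type:3 @ bit 2 → (0xd0>>2)&0x7 = 0x4  ←
len:1 @ bit 1 → (0xd0>>1)&0x1 = 0x0
cnt:1 @ bit 0 → (0xd0>>0)&0x1 = 0x0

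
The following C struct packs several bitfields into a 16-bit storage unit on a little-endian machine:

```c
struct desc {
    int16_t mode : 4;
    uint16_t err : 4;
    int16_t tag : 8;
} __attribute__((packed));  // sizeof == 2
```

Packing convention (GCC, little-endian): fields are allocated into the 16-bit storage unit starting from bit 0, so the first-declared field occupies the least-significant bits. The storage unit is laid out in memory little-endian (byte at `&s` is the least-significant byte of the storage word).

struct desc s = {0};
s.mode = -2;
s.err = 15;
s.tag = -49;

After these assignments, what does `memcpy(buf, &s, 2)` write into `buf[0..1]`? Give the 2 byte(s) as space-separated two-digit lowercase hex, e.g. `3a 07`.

mode (4b) val=-2 bits=0xe at bit 0: 0x000e
err (4b) val=15 bits=0xf at bit 4: 0x00fe
tag (8b) val=-49 bits=0xcf at bit 8: 0xcffe
word = 0xcffe → little-endian bytes:
  [0]=0xfe  [1]=0xcf

fe cf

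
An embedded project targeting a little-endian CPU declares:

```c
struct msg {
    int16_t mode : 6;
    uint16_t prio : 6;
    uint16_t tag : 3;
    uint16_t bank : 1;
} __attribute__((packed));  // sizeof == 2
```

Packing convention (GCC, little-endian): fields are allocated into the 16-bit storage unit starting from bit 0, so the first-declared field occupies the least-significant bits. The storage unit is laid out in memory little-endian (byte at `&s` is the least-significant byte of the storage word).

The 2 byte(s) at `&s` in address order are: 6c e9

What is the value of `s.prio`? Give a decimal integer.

[0]=0x6c [1]=0xe9 (little-endian) → word 0xe96c
mode [0+:6] = (word>>0) & 0x3f = 44
prio [6+:6] = (word>>6) & 0x3f = 37  ←
tag [12+:3] = (word>>12) & 0x7 = 6
bank [15+:1] = (word>>15) & 0x1 = 1

37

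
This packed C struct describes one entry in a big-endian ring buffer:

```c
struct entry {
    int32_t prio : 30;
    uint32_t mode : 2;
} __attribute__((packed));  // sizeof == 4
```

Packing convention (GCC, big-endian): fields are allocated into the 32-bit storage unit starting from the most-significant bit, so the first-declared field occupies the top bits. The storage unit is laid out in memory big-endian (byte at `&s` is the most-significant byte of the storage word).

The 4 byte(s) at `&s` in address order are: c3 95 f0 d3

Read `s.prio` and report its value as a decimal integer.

[0]=0xc3 [1]=0x95 [2]=0xf0 [3]=0xd3 (big-endian) → word 0xc395f0d3
prio:30 @ bit 2 → (0xc395f0d3>>2)&0x3fffffff = 0x30e57c34  ←
mode:2 @ bit 0 → (0xc395f0d3>>0)&0x3 = 0x3
prio signed 30b, MSB=1: 820345908 - 1073741824 = -253395916

-253395916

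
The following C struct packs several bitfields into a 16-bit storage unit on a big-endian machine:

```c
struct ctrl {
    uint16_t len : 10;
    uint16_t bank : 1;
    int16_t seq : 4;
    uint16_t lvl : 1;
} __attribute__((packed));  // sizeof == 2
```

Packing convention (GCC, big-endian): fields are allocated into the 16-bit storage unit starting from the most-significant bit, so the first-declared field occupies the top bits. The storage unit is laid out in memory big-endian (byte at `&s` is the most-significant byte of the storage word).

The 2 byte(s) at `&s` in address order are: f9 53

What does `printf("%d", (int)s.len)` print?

997

[0]=0xf9 [1]=0x53 (big-endian) → word 0xf953
len [6+:10] = (word>>6) & 0x3ff = 997  ←
bank [5+:1] = (word>>5) & 0x1 = 0
seq [1+:4] = (word>>1) & 0xf = 9
lvl [0+:1] = (word>>0) & 0x1 = 1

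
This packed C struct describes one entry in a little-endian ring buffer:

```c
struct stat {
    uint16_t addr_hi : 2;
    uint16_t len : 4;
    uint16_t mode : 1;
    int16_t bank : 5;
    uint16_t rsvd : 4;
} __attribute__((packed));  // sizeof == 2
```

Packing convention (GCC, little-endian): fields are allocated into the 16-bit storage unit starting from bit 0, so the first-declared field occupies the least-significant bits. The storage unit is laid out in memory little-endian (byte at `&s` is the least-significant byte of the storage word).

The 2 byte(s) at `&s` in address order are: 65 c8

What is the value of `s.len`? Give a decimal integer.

9

[0]=0x65 [1]=0xc8 (little-endian) → word 0xc865
addr_hi:2 @ bit 0 → (0xc865>>0)&0x3 = 0x1
len:4 @ bit 2 → (0xc865>>2)&0xf = 0x9  ←
mode:1 @ bit 6 → (0xc865>>6)&0x1 = 0x1
bank:5 @ bit 7 → (0xc865>>7)&0x1f = 0x10
rsvd:4 @ bit 12 → (0xc865>>12)&0xf = 0xc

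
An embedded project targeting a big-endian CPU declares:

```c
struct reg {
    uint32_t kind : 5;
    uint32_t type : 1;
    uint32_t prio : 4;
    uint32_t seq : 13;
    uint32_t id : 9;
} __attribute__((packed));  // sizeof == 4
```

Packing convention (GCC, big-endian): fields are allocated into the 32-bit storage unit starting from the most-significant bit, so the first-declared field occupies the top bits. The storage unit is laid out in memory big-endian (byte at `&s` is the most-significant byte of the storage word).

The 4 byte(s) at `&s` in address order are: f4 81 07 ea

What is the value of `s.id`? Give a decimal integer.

490

[0]=0xf4 [1]=0x81 [2]=0x07 [3]=0xea (big-endian) → word 0xf48107ea
kind:5 @ bit 27 → (0xf48107ea>>27)&0x1f = 0x1e
type:1 @ bit 26 → (0xf48107ea>>26)&0x1 = 0x1
prio:4 @ bit 22 → (0xf48107ea>>22)&0xf = 0x2
seq:13 @ bit 9 → (0xf48107ea>>9)&0x1fff = 0x83
id:9 @ bit 0 → (0xf48107ea>>0)&0x1ff = 0x1ea  ←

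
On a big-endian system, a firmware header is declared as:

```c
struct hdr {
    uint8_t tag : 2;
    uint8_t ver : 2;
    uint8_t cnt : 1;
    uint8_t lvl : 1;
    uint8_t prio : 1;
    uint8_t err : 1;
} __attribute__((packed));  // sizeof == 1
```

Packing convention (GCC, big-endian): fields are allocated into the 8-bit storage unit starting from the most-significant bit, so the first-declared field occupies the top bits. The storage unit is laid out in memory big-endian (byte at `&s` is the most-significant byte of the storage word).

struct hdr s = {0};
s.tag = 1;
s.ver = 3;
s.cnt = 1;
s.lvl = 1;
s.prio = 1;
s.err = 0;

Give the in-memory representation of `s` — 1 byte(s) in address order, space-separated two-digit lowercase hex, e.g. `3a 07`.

7e

[6+:2] tag=1 & 0x3 = 0x1; word=0x40
[4+:2] ver=3 & 0x3 = 0x3; word=0x70
[3+:1] cnt=1 & 0x1 = 0x1; word=0x78
[2+:1] lvl=1 & 0x1 = 0x1; word=0x7c
[1+:1] prio=1 & 0x1 = 0x1; word=0x7e
[0+:1] err=0 & 0x1 = 0x0; word=0x7e
word = 0x7e → big-endian bytes:
  [0]=0x7e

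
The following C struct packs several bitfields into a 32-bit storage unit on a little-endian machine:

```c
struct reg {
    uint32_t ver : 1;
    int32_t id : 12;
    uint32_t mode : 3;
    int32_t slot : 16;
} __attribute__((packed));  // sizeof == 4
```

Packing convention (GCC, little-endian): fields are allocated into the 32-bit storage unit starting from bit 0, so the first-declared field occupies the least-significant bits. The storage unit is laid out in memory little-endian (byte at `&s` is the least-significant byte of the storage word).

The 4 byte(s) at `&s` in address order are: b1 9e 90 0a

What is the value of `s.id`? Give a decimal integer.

[0]=0xb1 [1]=0x9e [2]=0x90 [3]=0x0a (little-endian) → word 0x0a909eb1
ver:1 @ bit 0 → (0x0a909eb1>>0)&0x1 = 0x1
id:12 @ bit 1 → (0x0a909eb1>>1)&0xfff = 0xf58  ←
mode:3 @ bit 13 → (0x0a909eb1>>13)&0x7 = 0x4
slot:16 @ bit 16 → (0x0a909eb1>>16)&0xffff = 0xa90
id signed 12b, MSB=1: 3928 - 4096 = -168

-168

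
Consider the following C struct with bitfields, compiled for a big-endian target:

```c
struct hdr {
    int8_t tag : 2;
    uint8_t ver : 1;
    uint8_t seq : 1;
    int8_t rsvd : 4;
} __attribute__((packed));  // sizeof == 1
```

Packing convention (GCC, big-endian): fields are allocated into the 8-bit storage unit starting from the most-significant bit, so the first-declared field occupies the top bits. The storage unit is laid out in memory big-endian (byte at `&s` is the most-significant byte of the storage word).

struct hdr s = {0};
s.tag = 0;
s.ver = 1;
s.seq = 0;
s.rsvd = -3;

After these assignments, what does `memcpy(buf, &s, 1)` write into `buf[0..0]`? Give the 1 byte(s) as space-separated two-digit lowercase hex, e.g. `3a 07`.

tag:2 = 0 → 0x0 << 6 → word 0x00
ver:1 = 1 → 0x1 << 5 → word 0x20
seq:1 = 0 → 0x0 << 4 → word 0x20
rsvd:4 = -3 → 0xd << 0 → word 0x2d
word = 0x2d → big-endian bytes:
  [0]=0x2d

2d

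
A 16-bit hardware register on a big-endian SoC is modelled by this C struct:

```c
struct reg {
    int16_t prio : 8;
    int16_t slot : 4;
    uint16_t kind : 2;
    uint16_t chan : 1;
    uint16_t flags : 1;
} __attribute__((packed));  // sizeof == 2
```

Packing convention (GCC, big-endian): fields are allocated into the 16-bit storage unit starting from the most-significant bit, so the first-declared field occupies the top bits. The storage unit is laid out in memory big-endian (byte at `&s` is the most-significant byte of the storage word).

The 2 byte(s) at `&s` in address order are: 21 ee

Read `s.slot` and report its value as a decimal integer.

-2

[0]=0x21 [1]=0xee (big-endian) → word 0x21ee
prio:8 @ bit 8 → (0x21ee>>8)&0xff = 0x21
slot:4 @ bit 4 → (0x21ee>>4)&0xf = 0xe  ←
kind:2 @ bit 2 → (0x21ee>>2)&0x3 = 0x3
chan:1 @ bit 1 → (0x21ee>>1)&0x1 = 0x1
flags:1 @ bit 0 → (0x21ee>>0)&0x1 = 0x0
slot signed 4b, MSB=1: 14 - 16 = -2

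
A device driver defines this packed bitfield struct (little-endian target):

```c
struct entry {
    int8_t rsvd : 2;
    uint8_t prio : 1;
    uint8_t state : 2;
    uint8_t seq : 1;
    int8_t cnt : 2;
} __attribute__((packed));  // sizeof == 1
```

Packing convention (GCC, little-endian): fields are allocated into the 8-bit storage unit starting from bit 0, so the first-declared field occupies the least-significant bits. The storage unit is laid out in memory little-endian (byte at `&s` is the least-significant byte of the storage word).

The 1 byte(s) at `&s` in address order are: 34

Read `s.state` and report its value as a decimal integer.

2

[0]=0x34 (little-endian) → word 0x34
rsvd:2 @ bit 0 → (0x34>>0)&0x3 = 0x0
prio:1 @ bit 2 → (0x34>>2)&0x1 = 0x1
state:2 @ bit 3 → (0x34>>3)&0x3 = 0x2  ←
seq:1 @ bit 5 → (0x34>>5)&0x1 = 0x1
cnt:2 @ bit 6 → (0x34>>6)&0x3 = 0x0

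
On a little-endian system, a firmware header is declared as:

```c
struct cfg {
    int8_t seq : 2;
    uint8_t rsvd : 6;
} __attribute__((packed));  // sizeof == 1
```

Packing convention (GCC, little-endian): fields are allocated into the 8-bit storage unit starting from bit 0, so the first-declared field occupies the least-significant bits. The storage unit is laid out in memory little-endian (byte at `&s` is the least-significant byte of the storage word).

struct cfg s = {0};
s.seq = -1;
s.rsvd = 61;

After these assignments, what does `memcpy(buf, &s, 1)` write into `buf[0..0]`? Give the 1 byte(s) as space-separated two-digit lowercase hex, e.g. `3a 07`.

seq (2b) val=-1 bits=0x3 at bit 0: 0x03
rsvd (6b) val=61 bits=0x3d at bit 2: 0xf7
word = 0xf7 → little-endian bytes:
  [0]=0xf7

f7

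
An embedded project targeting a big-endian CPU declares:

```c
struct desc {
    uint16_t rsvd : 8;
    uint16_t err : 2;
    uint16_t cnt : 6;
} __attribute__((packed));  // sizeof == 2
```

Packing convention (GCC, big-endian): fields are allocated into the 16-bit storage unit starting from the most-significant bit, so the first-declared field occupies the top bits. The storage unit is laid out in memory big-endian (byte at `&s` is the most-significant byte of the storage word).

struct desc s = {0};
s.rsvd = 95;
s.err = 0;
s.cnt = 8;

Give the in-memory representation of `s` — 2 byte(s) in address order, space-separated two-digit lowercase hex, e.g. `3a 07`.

5f 08

rsvd (8b) val=95 bits=0x5f at bit 8: 0x5f00
err (2b) val=0 bits=0x0 at bit 6: 0x5f00
cnt (6b) val=8 bits=0x8 at bit 0: 0x5f08
word = 0x5f08 → big-endian bytes:
  [0]=0x5f  [1]=0x08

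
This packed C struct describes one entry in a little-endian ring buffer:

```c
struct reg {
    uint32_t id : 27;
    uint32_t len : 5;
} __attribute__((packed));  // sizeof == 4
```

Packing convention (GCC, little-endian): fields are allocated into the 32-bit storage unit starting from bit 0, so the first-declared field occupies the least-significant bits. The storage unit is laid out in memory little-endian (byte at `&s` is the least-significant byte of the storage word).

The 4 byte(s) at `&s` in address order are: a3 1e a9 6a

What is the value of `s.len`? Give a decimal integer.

13

[0]=0xa3 [1]=0x1e [2]=0xa9 [3]=0x6a (little-endian) → word 0x6aa91ea3
id [0+:27] = (word>>0) & 0x7ffffff = 44637859
len [27+:5] = (word>>27) & 0x1f = 13  ←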